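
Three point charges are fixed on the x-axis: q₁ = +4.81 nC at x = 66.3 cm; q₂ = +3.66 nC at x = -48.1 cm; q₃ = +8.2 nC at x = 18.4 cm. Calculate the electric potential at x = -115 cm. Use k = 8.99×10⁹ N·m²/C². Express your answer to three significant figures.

The total potential is the scalar sum of each charge's contribution, V = Σ kqᵢ/rᵢ.
Distances from the field point to each charge: r₁ = 1.81 m, r₂ = 0.669 m, r₃ = 1.33 m.
V = k[(4.81×10⁻⁹)/(1.81) + (3.66×10⁻⁹)/(0.669) + (8.20×10⁻⁹)/(1.33)] = 128 V.

128 V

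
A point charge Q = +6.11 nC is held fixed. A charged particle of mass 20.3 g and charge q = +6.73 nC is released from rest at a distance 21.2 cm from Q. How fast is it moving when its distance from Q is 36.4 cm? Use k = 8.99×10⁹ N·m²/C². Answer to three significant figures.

8.47×10⁻³ m/s

Only the electrostatic force acts, so mechanical energy is conserved: ½mv² = U₁ − U₂ = kQq(1/r₁ − 1/r₂).
U₁ − U₂ = (8.99×10⁹ N·m²/C²)(6.11×10⁻⁹ C)(6.73×10⁻⁹ C)(1/0.212 − 1/0.364) = 7.28×10⁻⁷ J.
v = √(2·7.28×10⁻⁷/0.0203) = 8.47×10⁻³ m/s.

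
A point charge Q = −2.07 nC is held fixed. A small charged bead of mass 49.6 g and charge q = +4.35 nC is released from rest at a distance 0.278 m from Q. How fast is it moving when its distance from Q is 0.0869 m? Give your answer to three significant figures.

Only the electrostatic force acts, so mechanical energy is conserved: ½mv² = U₁ − U₂ = kQq(1/r₁ − 1/r₂).
U₁ − U₂ = (8.99×10⁹ N·m²/C²)(-2.07×10⁻⁹ C)(4.35×10⁻⁹ C)(1/0.278 − 1/0.0869) = 6.40×10⁻⁷ J.
v = √(2·6.40×10⁻⁷/0.0496) = 5.08×10⁻³ m/s.

5.08×10⁻³ m/s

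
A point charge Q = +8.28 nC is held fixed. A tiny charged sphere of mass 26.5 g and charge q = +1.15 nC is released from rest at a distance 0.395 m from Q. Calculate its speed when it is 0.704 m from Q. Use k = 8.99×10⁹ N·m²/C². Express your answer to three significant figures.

Only the electrostatic force acts, so mechanical energy is conserved: ½mv² = U₁ − U₂ = kQq(1/r₁ − 1/r₂).
U₁ − U₂ = (8.99×10⁹ N·m²/C²)(8.28×10⁻⁹ C)(1.15×10⁻⁹ C)(1/0.395 − 1/0.704) = 9.51×10⁻⁸ J.
v = √(2·9.51×10⁻⁸/0.0265) = 2.68×10⁻³ m/s.

2.68×10⁻³ m/s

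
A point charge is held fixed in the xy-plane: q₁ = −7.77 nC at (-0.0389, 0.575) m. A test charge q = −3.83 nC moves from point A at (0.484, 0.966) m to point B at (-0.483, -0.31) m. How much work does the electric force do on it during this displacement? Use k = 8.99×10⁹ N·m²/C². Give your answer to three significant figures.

1.40×10⁻⁷ J

The work done by the electric force is W_field = −ΔU = −q(V_B − V_A) = q(V_A − V_B).
At A: distance to the source charge is 0.653 m; V_A = kq₁/r = -107 V.
At B: distance to the source charge is 0.990 m; V_B = kq₁/r = -70.5 V.
ΔV = V_B − V_A = 36.4 V.
W_field = −qΔV = −(-3.83×10⁻⁹ C)(36.4 V) = 1.40×10⁻⁷ J.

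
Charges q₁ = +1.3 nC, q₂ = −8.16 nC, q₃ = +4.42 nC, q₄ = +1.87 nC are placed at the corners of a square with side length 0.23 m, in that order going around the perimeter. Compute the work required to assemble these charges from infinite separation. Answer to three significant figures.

-1.67×10⁻⁶ J

The assembly work is the sum of pairwise potential energies, U = Σ_{i<j} kqᵢqⱼ/rᵢⱼ.
The four side pairs have separation 0.230 m and the two diagonal pairs 0.325 m.
Summing all 6 pair terms gives U = -1.67×10⁻⁶ J.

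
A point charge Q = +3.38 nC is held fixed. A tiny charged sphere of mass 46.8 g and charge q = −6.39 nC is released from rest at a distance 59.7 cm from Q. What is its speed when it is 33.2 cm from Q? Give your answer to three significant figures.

3.33×10⁻³ m/s

Only the electrostatic force acts, so mechanical energy is conserved: ½mv² = U₁ − U₂ = kQq(1/r₁ − 1/r₂).
U₁ − U₂ = (8.99×10⁹ N·m²/C²)(3.38×10⁻⁹ C)(-6.39×10⁻⁹ C)(1/0.597 − 1/0.332) = 2.60×10⁻⁷ J.
v = √(2·2.60×10⁻⁷/0.0468) = 3.33×10⁻³ m/s.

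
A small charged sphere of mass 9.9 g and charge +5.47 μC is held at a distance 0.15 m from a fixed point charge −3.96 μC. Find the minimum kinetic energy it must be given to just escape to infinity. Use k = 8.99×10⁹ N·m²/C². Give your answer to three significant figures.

To just escape, total mechanical energy must reach zero at infinity: ½mv²_min + U = 0, so ½mv²_min = −U = |kQq|/r.
|U| = |kQq|/r = (8.99×10⁹ N·m²/C²)(3.96×10⁻⁶)(5.47×10⁻⁶)/(0.150) = 1.30 J.

1.30 J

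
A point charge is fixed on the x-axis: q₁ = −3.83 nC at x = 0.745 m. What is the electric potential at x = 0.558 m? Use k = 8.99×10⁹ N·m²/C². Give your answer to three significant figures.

-184 V

Electric potential is a scalar, so the contributions from each charge add algebraically: V = Σ kqᵢ/rᵢ.
V = k[(-3.83×10⁻⁹)/(0.187)] = -184 V.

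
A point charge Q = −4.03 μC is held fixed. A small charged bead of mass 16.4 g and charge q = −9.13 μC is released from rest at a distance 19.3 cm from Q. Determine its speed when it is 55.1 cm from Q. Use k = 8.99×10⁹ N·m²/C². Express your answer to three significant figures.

Only the electrostatic force acts, so mechanical energy is conserved: ½mv² = U₁ − U₂ = kQq(1/r₁ − 1/r₂).
U₁ − U₂ = (8.99×10⁹ N·m²/C²)(-4.03×10⁻⁶ C)(-9.13×10⁻⁶ C)(1/0.193 − 1/0.551) = 1.11 J.
v = √(2·1.11/0.0164) = 11.7 m/s.

11.7 m/s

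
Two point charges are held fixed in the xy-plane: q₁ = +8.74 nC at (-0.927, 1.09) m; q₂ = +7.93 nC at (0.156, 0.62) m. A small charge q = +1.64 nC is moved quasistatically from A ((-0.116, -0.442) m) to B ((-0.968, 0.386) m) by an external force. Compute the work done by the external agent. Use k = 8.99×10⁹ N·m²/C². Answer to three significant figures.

1.04×10⁻⁷ J

For quasistatic motion the external work equals the change in potential energy: W_ext = qΔV = q(V_B − V_A).
At A: distances to the source charges are 1.73 m, 1.10 m; V_A = Σ kqᵢ/rᵢ = 110 V.
At B: distances to the source charges are 0.705 m, 1.15 m; V_B = Σ kqᵢ/rᵢ = 174 V.
ΔV = V_B − V_A = 63.2 V.
W_ext = qΔV = (1.64×10⁻⁹ C)(63.2 V) = 1.04×10⁻⁷ J.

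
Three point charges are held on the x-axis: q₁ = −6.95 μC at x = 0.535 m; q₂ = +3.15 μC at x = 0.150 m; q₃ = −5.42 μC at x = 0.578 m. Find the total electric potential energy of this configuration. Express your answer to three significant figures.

The work to assemble the configuration equals its total potential energy, U = Σ kqᵢqⱼ/rᵢⱼ over all pairs.
Pair separations: r₁₂ = 0.385 m, r₁₃ = 0.0430 m, r₂₃ = 0.428 m.
U = (-0.511) + (7.88) + (-0.359) = 7.01 J.

7.01 J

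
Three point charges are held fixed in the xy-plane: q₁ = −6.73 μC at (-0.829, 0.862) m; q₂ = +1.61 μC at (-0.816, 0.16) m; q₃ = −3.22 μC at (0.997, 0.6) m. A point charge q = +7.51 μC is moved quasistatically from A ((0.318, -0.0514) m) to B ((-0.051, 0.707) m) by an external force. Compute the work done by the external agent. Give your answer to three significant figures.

For quasistatic motion the external work equals the change in potential energy: W_ext = qΔV = q(V_B − V_A).
At A: distances to the source charges are 1.47 m, 1.15 m, 0.941 m; V_A = Σ kqᵢ/rᵢ = -5.95×10⁴ V.
At B: distances to the source charges are 0.793 m, 0.940 m, 1.05 m; V_B = Σ kqᵢ/rᵢ = -8.84×10⁴ V.
ΔV = V_B − V_A = -2.89×10⁴ V.
W_ext = qΔV = (7.51×10⁻⁶ C)(-2.89×10⁴ V) = -0.217 J.

-0.217 J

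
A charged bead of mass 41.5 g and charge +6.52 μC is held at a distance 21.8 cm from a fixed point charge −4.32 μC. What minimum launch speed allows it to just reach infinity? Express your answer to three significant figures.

7.48 m/s

To just escape, total mechanical energy must reach zero at infinity: ½mv²_min + U = 0, so ½mv²_min = −U = |kQq|/r.
|U| = |kQq|/r = (8.99×10⁹ N·m²/C²)(4.32×10⁻⁶)(6.52×10⁻⁶)/(0.218) = 1.16 J.
v_min = √(2|U|/m) = √(2·1.16/0.0415) = 7.48 m/s.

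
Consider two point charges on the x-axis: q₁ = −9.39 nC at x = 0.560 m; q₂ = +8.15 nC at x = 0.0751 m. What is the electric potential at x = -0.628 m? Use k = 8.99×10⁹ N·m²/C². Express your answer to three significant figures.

33.2 V

Electric potential is a scalar, so the contributions from each charge add algebraically: V = Σ kqᵢ/rᵢ.
Distances from the field point to each charge: r₁ = 1.19 m, r₂ = 0.703 m.
V = k[(-9.39×10⁻⁹)/(1.19) + (8.15×10⁻⁹)/(0.703)] = 33.2 V.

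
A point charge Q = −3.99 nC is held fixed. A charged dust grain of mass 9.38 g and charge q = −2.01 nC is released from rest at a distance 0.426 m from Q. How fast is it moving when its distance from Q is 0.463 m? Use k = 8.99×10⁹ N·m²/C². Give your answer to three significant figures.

1.70×10⁻³ m/s

Only the electrostatic force acts, so mechanical energy is conserved: ½mv² = U₁ − U₂ = kQq(1/r₁ − 1/r₂).
U₁ − U₂ = (8.99×10⁹ N·m²/C²)(-3.99×10⁻⁹ C)(-2.01×10⁻⁹ C)(1/0.426 − 1/0.463) = 1.35×10⁻⁸ J.
v = √(2·1.35×10⁻⁸/9.38×10⁻³) = 1.70×10⁻³ m/s.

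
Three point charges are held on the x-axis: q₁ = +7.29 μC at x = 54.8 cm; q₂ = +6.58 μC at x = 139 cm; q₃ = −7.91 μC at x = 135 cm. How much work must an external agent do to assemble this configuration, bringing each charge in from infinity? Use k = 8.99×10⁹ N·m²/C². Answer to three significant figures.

-11.8 J

The work to assemble the configuration equals its total potential energy, U = Σ kqᵢqⱼ/rᵢⱼ over all pairs.
Pair separations: r₁₂ = 0.842 m, r₁₃ = 0.802 m, r₂₃ = 0.0400 m.
U = (0.512) + (-0.646) + (-11.7) = -11.8 J.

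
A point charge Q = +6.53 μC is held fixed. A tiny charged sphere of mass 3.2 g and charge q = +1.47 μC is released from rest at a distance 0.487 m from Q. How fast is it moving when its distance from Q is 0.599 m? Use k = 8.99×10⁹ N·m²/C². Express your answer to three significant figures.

Only the electrostatic force acts, so mechanical energy is conserved: ½mv² = U₁ − U₂ = kQq(1/r₁ − 1/r₂).
U₁ − U₂ = (8.99×10⁹ N·m²/C²)(6.53×10⁻⁶ C)(1.47×10⁻⁶ C)(1/0.487 − 1/0.599) = 0.0331 J.
v = √(2·0.0331/3.20×10⁻³) = 4.55 m/s.

4.55 m/s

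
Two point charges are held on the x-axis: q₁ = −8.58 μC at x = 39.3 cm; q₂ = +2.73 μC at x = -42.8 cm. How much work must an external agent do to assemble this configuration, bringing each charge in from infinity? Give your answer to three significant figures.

The assembly work is the sum of pairwise potential energies, U = Σ_{i<j} kqᵢqⱼ/rᵢⱼ.
Pair separations: r₁₂ = 0.821 m.
U = (-0.256) = -0.256 J.

-0.256 J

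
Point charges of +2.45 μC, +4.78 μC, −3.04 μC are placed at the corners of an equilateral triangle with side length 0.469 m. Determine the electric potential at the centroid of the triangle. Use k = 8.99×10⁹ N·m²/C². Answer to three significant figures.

The total potential is the scalar sum of each charge's contribution, V = Σ kqᵢ/rᵢ.
The distance from each vertex to the centroid is a/√3 = 0.271 m.
V = k[(2.45×10⁻⁶)/(0.271) + (4.78×10⁻⁶)/(0.271) + (-3.04×10⁻⁶)/(0.271)] = 1.39×10⁵ V.

1.39×10⁵ V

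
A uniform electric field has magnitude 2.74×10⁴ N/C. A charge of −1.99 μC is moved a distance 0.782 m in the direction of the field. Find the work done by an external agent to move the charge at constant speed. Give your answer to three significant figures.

The potential change for a displacement 0.782 m in the direction of the field is ΔV = −Ed = -2.14×10⁴ V.
W_ext = qΔV = 0.0426 J.

0.0426 J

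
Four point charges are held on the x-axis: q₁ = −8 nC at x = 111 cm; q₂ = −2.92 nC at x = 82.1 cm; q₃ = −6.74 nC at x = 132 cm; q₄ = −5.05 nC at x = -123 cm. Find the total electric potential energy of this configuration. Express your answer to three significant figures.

The work to assemble the configuration equals its total potential energy, U = Σ kqᵢqⱼ/rᵢⱼ over all pairs.
Pair separations: r₁₂ = 0.289 m, r₁₃ = 0.210 m, r₁₄ = 2.34 m, r₂₃ = 0.499 m, r₂₄ = 2.05 m, r₃₄ = 2.55 m.
Summing all 6 pair terms gives U = 3.73×10⁻⁶ J.

3.73×10⁻⁶ J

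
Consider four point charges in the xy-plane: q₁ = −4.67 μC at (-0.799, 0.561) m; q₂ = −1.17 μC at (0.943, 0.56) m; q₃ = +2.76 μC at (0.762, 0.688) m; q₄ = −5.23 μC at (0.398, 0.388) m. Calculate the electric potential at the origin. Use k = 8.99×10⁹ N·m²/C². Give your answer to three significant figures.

-1.13×10⁵ V

The total potential is the scalar sum of each charge's contribution, V = Σ kqᵢ/rᵢ.
Distances from the field point to each charge: r₁ = 0.976 m, r₂ = 1.10 m, r₃ = 1.03 m, r₄ = 0.556 m.
V = k[(-4.67×10⁻⁶)/(0.976) + (-1.17×10⁻⁶)/(1.10) + (2.76×10⁻⁶)/(1.03) + (-5.23×10⁻⁶)/(0.556)] = -1.13×10⁵ V.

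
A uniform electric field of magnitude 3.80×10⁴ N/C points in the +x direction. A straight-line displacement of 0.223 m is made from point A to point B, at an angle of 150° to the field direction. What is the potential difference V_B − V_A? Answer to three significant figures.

Only the component of displacement along E changes the potential: ΔV = −E·d·cosθ.
ΔV = −(3.80×10⁴ V/m)(0.223 m)cos150° = 7340 V.

7340 V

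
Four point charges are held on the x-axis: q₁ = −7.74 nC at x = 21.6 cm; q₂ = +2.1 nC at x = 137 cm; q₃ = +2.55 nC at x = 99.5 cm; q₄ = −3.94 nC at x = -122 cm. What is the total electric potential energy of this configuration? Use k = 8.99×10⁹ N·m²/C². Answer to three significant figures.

-1.05×10⁻⁷ J

The assembly work is the sum of pairwise potential energies, U = Σ_{i<j} kqᵢqⱼ/rᵢⱼ.
Pair separations: r₁₂ = 1.15 m, r₁₃ = 0.779 m, r₁₄ = 1.44 m, r₂₃ = 0.375 m, r₂₄ = 2.59 m, r₃₄ = 2.21 m.
Summing all 6 pair terms gives U = -1.05×10⁻⁷ J.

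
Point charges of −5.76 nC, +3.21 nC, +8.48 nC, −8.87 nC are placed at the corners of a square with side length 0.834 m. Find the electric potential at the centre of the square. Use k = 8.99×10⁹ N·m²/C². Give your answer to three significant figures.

The total potential is the scalar sum of each charge's contribution, V = Σ kqᵢ/rᵢ.
The distance from each corner to the centre is a√2/2 = 0.590 m.
V = k[(-5.76×10⁻⁹)/(0.590) + (3.21×10⁻⁹)/(0.590) + (8.48×10⁻⁹)/(0.590) + (-8.87×10⁻⁹)/(0.590)] = -44.8 V.

-44.8 V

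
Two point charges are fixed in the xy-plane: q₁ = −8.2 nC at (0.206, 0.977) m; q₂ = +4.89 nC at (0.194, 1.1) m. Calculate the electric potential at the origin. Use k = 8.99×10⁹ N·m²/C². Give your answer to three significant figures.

-34.5 V

Electric potential is a scalar, so the contributions from each charge add algebraically: V = Σ kqᵢ/rᵢ.
Distances from the field point to each charge: r₁ = 0.998 m, r₂ = 1.12 m.
V = k[(-8.20×10⁻⁹)/(0.998) + (4.89×10⁻⁹)/(1.12)] = -34.5 V.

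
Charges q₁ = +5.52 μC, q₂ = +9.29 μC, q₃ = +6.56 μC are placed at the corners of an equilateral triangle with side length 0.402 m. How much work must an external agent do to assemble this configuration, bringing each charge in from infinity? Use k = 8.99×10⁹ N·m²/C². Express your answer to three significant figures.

The work to assemble the configuration equals its total potential energy, U = Σ kqᵢqⱼ/rᵢⱼ over all pairs.
All three pair separations equal the side length, 0.402 m.
U = (1.15) + (0.810) + (1.36) = 3.32 J.

3.32 J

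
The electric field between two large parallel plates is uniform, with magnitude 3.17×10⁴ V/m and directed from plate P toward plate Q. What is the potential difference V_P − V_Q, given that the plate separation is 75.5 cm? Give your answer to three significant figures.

2.39×10⁴ V

In a uniform field, potential decreases in the direction of E: ΔV = −E·d for a displacement d parallel to E.
Going from Q to P is a displacement of 75.5 cm opposite to the field, so V_P − V_Q = +Ed = 2.39×10⁴ V.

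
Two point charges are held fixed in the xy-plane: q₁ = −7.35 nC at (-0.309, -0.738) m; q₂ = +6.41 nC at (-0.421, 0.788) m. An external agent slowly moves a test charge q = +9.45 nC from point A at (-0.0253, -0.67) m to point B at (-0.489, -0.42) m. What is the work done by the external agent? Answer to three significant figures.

For quasistatic motion the external work equals the change in potential energy: W_ext = qΔV = q(V_B − V_A).
At A: distances to the source charges are 0.292 m, 1.51 m; V_A = Σ kqᵢ/rᵢ = -188 V.
At B: distances to the source charges are 0.365 m, 1.21 m; V_B = Σ kqᵢ/rᵢ = -133 V.
ΔV = V_B − V_A = 55.1 V.
W_ext = qΔV = (9.45×10⁻⁹ C)(55.1 V) = 5.21×10⁻⁷ J.

5.21×10⁻⁷ J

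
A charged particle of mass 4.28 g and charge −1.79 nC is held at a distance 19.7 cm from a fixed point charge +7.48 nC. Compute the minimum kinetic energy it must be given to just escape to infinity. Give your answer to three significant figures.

6.11×10⁻⁷ J

To just escape, total mechanical energy must reach zero at infinity: ½mv²_min + U = 0, so ½mv²_min = −U = |kQq|/r.
|U| = |kQq|/r = (8.99×10⁹ N·m²/C²)(7.48×10⁻⁹)(1.79×10⁻⁹)/(0.197) = 6.11×10⁻⁷ J.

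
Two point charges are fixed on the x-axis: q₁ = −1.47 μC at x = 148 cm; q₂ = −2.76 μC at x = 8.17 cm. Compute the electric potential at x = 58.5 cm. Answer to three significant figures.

Electric potential is a scalar, so the contributions from each charge add algebraically: V = Σ kqᵢ/rᵢ.
Distances from the field point to each charge: r₁ = 0.895 m, r₂ = 0.503 m.
V = k[(-1.47×10⁻⁶)/(0.895) + (-2.76×10⁻⁶)/(0.503)] = -6.41×10⁴ V.

-6.41×10⁴ V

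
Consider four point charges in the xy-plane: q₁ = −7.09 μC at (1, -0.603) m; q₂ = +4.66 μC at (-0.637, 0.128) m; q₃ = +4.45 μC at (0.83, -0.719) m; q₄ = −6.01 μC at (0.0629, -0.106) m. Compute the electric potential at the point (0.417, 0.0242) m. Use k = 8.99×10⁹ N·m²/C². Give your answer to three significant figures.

The total potential is the scalar sum of each charge's contribution, V = Σ kqᵢ/rᵢ.
Distances from the field point to each charge: r₁ = 0.856 m, r₂ = 1.06 m, r₃ = 0.850 m, r₄ = 0.377 m.
V = k[(-7.09×10⁻⁶)/(0.856) + (4.66×10⁻⁶)/(1.06) + (4.45×10⁻⁶)/(0.850) + (-6.01×10⁻⁶)/(0.377)] = -1.31×10⁵ V.

-1.31×10⁵ V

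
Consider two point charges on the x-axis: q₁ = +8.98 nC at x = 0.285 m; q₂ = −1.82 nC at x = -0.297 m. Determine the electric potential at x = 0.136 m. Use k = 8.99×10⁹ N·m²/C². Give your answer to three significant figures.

504 V

The total potential is the scalar sum of each charge's contribution, V = Σ kqᵢ/rᵢ.
Distances from the field point to each charge: r₁ = 0.149 m, r₂ = 0.433 m.
V = k[(8.98×10⁻⁹)/(0.149) + (-1.82×10⁻⁹)/(0.433)] = 504 V.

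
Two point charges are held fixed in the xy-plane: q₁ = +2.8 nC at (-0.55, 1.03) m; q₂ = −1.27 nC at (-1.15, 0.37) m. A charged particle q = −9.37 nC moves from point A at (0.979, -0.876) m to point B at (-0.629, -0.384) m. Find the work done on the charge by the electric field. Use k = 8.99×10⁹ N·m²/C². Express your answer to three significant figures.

-3.34×10⁻⁹ J

The work done by the electric force is W_field = −ΔU = −q(V_B − V_A) = q(V_A − V_B).
At A: distances to the source charges are 2.44 m, 2.47 m; V_A = Σ kqᵢ/rᵢ = 5.67 V.
At B: distances to the source charges are 1.42 m, 0.916 m; V_B = Σ kqᵢ/rᵢ = 5.32 V.
ΔV = V_B − V_A = -0.357 V.
W_field = −qΔV = −(-9.37×10⁻⁹ C)(-0.357 V) = -3.34×10⁻⁹ J.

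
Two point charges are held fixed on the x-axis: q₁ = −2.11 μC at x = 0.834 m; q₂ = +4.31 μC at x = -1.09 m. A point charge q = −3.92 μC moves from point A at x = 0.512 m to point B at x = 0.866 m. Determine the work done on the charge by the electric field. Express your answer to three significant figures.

The work done by the electric force is W_field = −ΔU = −q(V_B − V_A) = q(V_A − V_B).
At A: distances to the source charges are 0.322 m, 1.60 m; V_A = Σ kqᵢ/rᵢ = -3.47×10⁴ V.
At B: distances to the source charges are 0.0320 m, 1.96 m; V_B = Σ kqᵢ/rᵢ = -5.73×10⁵ V.
ΔV = V_B − V_A = -5.38×10⁵ V.
W_field = −qΔV = −(-3.92×10⁻⁶ C)(-5.38×10⁵ V) = -2.11 J.

-2.11 J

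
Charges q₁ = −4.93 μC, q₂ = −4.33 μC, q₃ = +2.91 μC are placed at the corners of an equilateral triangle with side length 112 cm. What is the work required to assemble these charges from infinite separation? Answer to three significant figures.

The work to assemble the configuration equals its total potential energy, U = Σ kqᵢqⱼ/rᵢⱼ over all pairs.
All three pair separations equal the side length, 1.12 m.
U = (0.171) + (-0.115) + (-0.101) = -0.0449 J.

-0.0449 J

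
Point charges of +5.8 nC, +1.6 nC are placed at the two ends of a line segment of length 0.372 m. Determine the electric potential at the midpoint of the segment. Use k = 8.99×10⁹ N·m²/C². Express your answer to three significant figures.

Electric potential is a scalar, so the contributions from each charge add algebraically: V = Σ kqᵢ/rᵢ.
Each charge is 0.186 m from the midpoint.
V = k[(5.80×10⁻⁹)/(0.186) + (1.60×10⁻⁹)/(0.186)] = 358 V.

358 V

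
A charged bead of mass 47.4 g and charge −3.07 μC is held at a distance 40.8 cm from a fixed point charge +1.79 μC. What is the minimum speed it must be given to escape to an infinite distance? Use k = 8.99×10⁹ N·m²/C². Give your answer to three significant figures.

To just escape, total mechanical energy must reach zero at infinity: ½mv²_min + U = 0, so ½mv²_min = −U = |kQq|/r.
|U| = |kQq|/r = (8.99×10⁹ N·m²/C²)(1.79×10⁻⁶)(3.07×10⁻⁶)/(0.408) = 0.121 J.
v_min = √(2|U|/m) = √(2·0.121/0.0474) = 2.26 m/s.

2.26 m/s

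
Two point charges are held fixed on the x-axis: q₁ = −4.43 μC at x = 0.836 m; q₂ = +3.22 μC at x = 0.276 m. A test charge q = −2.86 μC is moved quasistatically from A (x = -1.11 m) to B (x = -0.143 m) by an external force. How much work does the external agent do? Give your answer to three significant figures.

For quasistatic motion the external work equals the change in potential energy: W_ext = qΔV = q(V_B − V_A).
At A: distances to the source charges are 1.95 m, 1.39 m; V_A = Σ kqᵢ/rᵢ = 420 V.
At B: distances to the source charges are 0.979 m, 0.419 m; V_B = Σ kqᵢ/rᵢ = 2.84×10⁴ V.
ΔV = V_B − V_A = 2.80×10⁴ V.
W_ext = qΔV = (-2.86×10⁻⁶ C)(2.80×10⁴ V) = -0.0800 J.

-0.0800 J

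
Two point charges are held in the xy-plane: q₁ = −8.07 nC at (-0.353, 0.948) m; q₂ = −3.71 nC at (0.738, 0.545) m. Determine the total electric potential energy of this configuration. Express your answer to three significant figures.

2.31×10⁻⁷ J

The work to assemble the configuration equals its total potential energy, U = Σ kqᵢqⱼ/rᵢⱼ over all pairs.
Pair separations: r₁₂ = 1.16 m.
U = (2.31×10⁻⁷) = 2.31×10⁻⁷ J.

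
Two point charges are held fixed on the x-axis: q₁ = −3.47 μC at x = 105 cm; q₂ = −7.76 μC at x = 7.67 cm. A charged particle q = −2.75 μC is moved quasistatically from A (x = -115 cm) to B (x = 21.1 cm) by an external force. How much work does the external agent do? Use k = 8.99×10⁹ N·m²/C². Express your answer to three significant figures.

For quasistatic motion the external work equals the change in potential energy: W_ext = qΔV = q(V_B − V_A).
At A: distances to the source charges are 2.20 m, 1.23 m; V_A = Σ kqᵢ/rᵢ = -7.10×10⁴ V.
At B: distances to the source charges are 0.839 m, 0.134 m; V_B = Σ kqᵢ/rᵢ = -5.57×10⁵ V.
ΔV = V_B − V_A = -4.86×10⁵ V.
W_ext = qΔV = (-2.75×10⁻⁶ C)(-4.86×10⁵ V) = 1.34 J.

1.34 J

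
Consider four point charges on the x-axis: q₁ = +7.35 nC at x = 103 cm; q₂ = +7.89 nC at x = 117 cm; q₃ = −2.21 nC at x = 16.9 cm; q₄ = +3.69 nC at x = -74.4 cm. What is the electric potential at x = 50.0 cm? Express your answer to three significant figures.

197 V

Electric potential is a scalar, so the contributions from each charge add algebraically: V = Σ kqᵢ/rᵢ.
Distances from the field point to each charge: r₁ = 0.530 m, r₂ = 0.670 m, r₃ = 0.331 m, r₄ = 1.24 m.
V = k[(7.35×10⁻⁹)/(0.530) + (7.89×10⁻⁹)/(0.670) + (-2.21×10⁻⁹)/(0.331) + (3.69×10⁻⁹)/(1.24)] = 197 V.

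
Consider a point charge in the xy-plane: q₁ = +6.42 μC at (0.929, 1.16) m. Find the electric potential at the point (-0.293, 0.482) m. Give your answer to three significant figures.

4.13×10⁴ V

Electric potential is a scalar, so the contributions from each charge add algebraically: V = Σ kqᵢ/rᵢ.
Distances from the field point to each charge: r₁ = 1.40 m.
V = k[(6.42×10⁻⁶)/(1.40)] = 4.13×10⁴ V.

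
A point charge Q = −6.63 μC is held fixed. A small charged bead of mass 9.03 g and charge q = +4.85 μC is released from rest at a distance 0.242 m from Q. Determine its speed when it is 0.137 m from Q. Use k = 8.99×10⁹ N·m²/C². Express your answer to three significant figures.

Only the electrostatic force acts, so mechanical energy is conserved: ½mv² = U₁ − U₂ = kQq(1/r₁ − 1/r₂).
U₁ − U₂ = (8.99×10⁹ N·m²/C²)(-6.63×10⁻⁶ C)(4.85×10⁻⁶ C)(1/0.242 − 1/0.137) = 0.916 J.
v = √(2·0.916/9.03×10⁻³) = 14.2 m/s.

14.2 m/s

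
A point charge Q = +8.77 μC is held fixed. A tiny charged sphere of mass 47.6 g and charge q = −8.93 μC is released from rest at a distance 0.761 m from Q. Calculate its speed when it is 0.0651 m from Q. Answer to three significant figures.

Only the electrostatic force acts, so mechanical energy is conserved: ½mv² = U₁ − U₂ = kQq(1/r₁ − 1/r₂).
U₁ − U₂ = (8.99×10⁹ N·m²/C²)(8.77×10⁻⁶ C)(-8.93×10⁻⁶ C)(1/0.761 − 1/0.0651) = 9.89 J.
v = √(2·9.89/0.0476) = 20.4 m/s.

20.4 m/s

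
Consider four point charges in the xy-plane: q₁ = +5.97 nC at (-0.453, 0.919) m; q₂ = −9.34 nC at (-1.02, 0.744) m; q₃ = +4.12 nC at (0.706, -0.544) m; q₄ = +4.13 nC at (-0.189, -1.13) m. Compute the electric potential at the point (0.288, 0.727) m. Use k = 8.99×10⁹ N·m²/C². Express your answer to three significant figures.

Electric potential is a scalar, so the contributions from each charge add algebraically: V = Σ kqᵢ/rᵢ.
Distances from the field point to each charge: r₁ = 0.765 m, r₂ = 1.31 m, r₃ = 1.34 m, r₄ = 1.92 m.
V = k[(5.97×10⁻⁹)/(0.765) + (-9.34×10⁻⁹)/(1.31) + (4.12×10⁻⁹)/(1.34) + (4.13×10⁻⁹)/(1.92)] = 53.0 V.

53.0 V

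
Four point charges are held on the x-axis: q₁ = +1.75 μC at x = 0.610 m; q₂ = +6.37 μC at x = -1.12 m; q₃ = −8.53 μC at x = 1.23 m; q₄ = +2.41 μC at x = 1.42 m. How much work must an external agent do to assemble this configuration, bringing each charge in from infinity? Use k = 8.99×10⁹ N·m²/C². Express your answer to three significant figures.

-1.24 J

The assembly work is the sum of pairwise potential energies, U = Σ_{i<j} kqᵢqⱼ/rᵢⱼ.
Pair separations: r₁₂ = 1.73 m, r₁₃ = 0.620 m, r₁₄ = 0.810 m, r₂₃ = 2.35 m, r₂₄ = 2.54 m, r₃₄ = 0.190 m.
Summing all 6 pair terms gives U = -1.24 J.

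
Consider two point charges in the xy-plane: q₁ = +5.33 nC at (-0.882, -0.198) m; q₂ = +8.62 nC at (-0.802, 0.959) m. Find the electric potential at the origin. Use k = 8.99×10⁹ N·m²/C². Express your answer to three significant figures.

The total potential is the scalar sum of each charge's contribution, V = Σ kqᵢ/rᵢ.
Distances from the field point to each charge: r₁ = 0.904 m, r₂ = 1.25 m.
V = k[(5.33×10⁻⁹)/(0.904) + (8.62×10⁻⁹)/(1.25)] = 115 V.

115 V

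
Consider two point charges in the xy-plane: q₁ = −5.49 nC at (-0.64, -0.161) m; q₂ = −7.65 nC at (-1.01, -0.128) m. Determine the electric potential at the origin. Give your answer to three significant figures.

The total potential is the scalar sum of each charge's contribution, V = Σ kqᵢ/rᵢ.
Distances from the field point to each charge: r₁ = 0.660 m, r₂ = 1.02 m.
V = k[(-5.49×10⁻⁹)/(0.660) + (-7.65×10⁻⁹)/(1.02)] = -142 V.

-142 V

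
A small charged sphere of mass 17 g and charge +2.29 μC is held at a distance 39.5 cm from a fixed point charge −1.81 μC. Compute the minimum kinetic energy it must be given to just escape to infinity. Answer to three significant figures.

To just escape, total mechanical energy must reach zero at infinity: ½mv²_min + U = 0, so ½mv²_min = −U = |kQq|/r.
|U| = |kQq|/r = (8.99×10⁹ N·m²/C²)(1.81×10⁻⁶)(2.29×10⁻⁶)/(0.395) = 0.0943 J.

0.0943 J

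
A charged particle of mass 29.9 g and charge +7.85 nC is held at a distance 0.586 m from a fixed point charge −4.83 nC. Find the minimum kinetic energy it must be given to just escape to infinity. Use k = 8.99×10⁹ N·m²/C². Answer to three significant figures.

5.82×10⁻⁷ J

To just escape, total mechanical energy must reach zero at infinity: ½mv²_min + U = 0, so ½mv²_min = −U = |kQq|/r.
|U| = |kQq|/r = (8.99×10⁹ N·m²/C²)(4.83×10⁻⁹)(7.85×10⁻⁹)/(0.586) = 5.82×10⁻⁷ J.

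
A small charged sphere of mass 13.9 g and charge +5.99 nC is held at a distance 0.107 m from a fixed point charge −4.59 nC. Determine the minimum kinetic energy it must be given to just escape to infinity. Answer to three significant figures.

To just escape, total mechanical energy must reach zero at infinity: ½mv²_min + U = 0, so ½mv²_min = −U = |kQq|/r.
|U| = |kQq|/r = (8.99×10⁹ N·m²/C²)(4.59×10⁻⁹)(5.99×10⁻⁹)/(0.107) = 2.31×10⁻⁶ J.

2.31×10⁻⁶ J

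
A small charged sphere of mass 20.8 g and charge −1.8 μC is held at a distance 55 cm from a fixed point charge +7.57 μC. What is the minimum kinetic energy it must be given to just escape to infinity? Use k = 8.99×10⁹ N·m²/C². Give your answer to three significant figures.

0.223 J

To just escape, total mechanical energy must reach zero at infinity: ½mv²_min + U = 0, so ½mv²_min = −U = |kQq|/r.
|U| = |kQq|/r = (8.99×10⁹ N·m²/C²)(7.57×10⁻⁶)(1.80×10⁻⁶)/(0.550) = 0.223 J.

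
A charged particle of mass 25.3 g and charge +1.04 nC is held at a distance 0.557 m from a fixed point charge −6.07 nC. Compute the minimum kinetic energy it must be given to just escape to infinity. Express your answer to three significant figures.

To just escape, total mechanical energy must reach zero at infinity: ½mv²_min + U = 0, so ½mv²_min = −U = |kQq|/r.
|U| = |kQq|/r = (8.99×10⁹ N·m²/C²)(6.07×10⁻⁹)(1.04×10⁻⁹)/(0.557) = 1.02×10⁻⁷ J.

1.02×10⁻⁷ J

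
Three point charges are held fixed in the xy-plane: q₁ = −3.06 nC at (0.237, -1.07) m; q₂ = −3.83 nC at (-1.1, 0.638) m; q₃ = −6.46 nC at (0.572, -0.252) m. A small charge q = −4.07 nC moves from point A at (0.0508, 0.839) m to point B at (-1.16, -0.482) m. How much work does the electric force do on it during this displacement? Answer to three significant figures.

3.97×10⁻⁸ J

The work done by the electric force is W_field = −ΔU = −q(V_B − V_A) = q(V_A − V_B).
At A: distances to the source charges are 1.92 m, 1.17 m, 1.21 m; V_A = Σ kqᵢ/rᵢ = -91.8 V.
At B: distances to the source charges are 1.52 m, 1.12 m, 1.75 m; V_B = Σ kqᵢ/rᵢ = -82.1 V.
ΔV = V_B − V_A = 9.76 V.
W_field = −qΔV = −(-4.07×10⁻⁹ C)(9.76 V) = 3.97×10⁻⁸ J.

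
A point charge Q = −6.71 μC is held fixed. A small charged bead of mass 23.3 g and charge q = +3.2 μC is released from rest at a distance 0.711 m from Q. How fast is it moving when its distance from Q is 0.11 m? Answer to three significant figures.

11.3 m/s

Only the electrostatic force acts, so mechanical energy is conserved: ½mv² = U₁ − U₂ = kQq(1/r₁ − 1/r₂).
U₁ − U₂ = (8.99×10⁹ N·m²/C²)(-6.71×10⁻⁶ C)(3.20×10⁻⁶ C)(1/0.711 − 1/0.110) = 1.48 J.
v = √(2·1.48/0.0233) = 11.3 m/s.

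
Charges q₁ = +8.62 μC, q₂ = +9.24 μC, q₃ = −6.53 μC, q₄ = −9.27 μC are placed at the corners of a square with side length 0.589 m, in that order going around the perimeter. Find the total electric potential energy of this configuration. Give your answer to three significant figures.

The work to assemble the configuration equals its total potential energy, U = Σ kqᵢqⱼ/rᵢⱼ over all pairs.
The four side pairs have separation 0.589 m and the two diagonal pairs 0.833 m.
Summing all 6 pair terms gives U = -1.53 J.

-1.53 J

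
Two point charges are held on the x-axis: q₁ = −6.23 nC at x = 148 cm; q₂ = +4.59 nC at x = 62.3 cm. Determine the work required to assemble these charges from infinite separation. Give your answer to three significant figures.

The assembly work is the sum of pairwise potential energies, U = Σ_{i<j} kqᵢqⱼ/rᵢⱼ.
Pair separations: r₁₂ = 0.857 m.
U = (-3.00×10⁻⁷) = -3.00×10⁻⁷ J.

-3.00×10⁻⁷ J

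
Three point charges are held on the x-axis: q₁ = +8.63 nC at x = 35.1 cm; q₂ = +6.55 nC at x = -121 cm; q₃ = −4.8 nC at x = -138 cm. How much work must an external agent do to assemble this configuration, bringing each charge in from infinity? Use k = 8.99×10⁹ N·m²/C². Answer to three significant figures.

The assembly work is the sum of pairwise potential energies, U = Σ_{i<j} kqᵢqⱼ/rᵢⱼ.
Pair separations: r₁₂ = 1.56 m, r₁₃ = 1.73 m, r₂₃ = 0.170 m.
U = (3.26×10⁻⁷) + (-2.15×10⁻⁷) + (-1.66×10⁻⁶) = -1.55×10⁻⁶ J.

-1.55×10⁻⁶ J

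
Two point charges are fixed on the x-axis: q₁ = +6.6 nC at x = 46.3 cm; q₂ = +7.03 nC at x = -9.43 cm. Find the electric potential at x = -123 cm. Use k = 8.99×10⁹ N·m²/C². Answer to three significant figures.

90.7 V

Electric potential is a scalar, so the contributions from each charge add algebraically: V = Σ kqᵢ/rᵢ.
Distances from the field point to each charge: r₁ = 1.69 m, r₂ = 1.14 m.
V = k[(6.60×10⁻⁹)/(1.69) + (7.03×10⁻⁹)/(1.14)] = 90.7 V.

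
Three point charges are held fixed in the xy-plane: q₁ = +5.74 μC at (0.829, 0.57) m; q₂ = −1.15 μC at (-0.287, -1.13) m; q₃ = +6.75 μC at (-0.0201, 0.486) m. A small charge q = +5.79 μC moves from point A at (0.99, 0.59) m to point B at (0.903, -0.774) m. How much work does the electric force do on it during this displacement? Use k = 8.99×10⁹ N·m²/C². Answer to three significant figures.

The work done by the electric force is W_field = −ΔU = −q(V_B − V_A) = q(V_A − V_B).
At A: distances to the source charges are 0.162 m, 2.14 m, 1.02 m; V_A = Σ kqᵢ/rᵢ = 3.73×10⁵ V.
At B: distances to the source charges are 1.35 m, 1.24 m, 1.56 m; V_B = Σ kqᵢ/rᵢ = 6.89×10⁴ V.
ΔV = V_B − V_A = -3.04×10⁵ V.
W_field = −qΔV = −(5.79×10⁻⁶ C)(-3.04×10⁵ V) = 1.76 J.

1.76 J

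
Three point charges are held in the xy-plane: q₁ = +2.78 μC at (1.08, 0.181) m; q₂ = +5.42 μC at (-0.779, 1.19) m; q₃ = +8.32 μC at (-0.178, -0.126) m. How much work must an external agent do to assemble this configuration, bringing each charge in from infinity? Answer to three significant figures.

The work to assemble the configuration equals its total potential energy, U = Σ kqᵢqⱼ/rᵢⱼ over all pairs.
Pair separations: r₁₂ = 2.12 m, r₁₃ = 1.29 m, r₂₃ = 1.45 m.
U = (0.0640) + (0.161) + (0.280) = 0.505 J.

0.505 J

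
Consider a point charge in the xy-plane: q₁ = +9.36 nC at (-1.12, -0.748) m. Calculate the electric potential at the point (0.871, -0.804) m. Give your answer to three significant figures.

42.2 V

The total potential is the scalar sum of each charge's contribution, V = Σ kqᵢ/rᵢ.
Distances from the field point to each charge: r₁ = 1.99 m.
V = k[(9.36×10⁻⁹)/(1.99)] = 42.2 V.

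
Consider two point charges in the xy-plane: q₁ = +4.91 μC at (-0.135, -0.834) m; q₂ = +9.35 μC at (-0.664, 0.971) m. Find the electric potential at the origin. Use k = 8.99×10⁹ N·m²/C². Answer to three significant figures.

The total potential is the scalar sum of each charge's contribution, V = Σ kqᵢ/rᵢ.
Distances from the field point to each charge: r₁ = 0.845 m, r₂ = 1.18 m.
V = k[(4.91×10⁻⁶)/(0.845) + (9.35×10⁻⁶)/(1.18)] = 1.24×10⁵ V.

1.24×10⁵ V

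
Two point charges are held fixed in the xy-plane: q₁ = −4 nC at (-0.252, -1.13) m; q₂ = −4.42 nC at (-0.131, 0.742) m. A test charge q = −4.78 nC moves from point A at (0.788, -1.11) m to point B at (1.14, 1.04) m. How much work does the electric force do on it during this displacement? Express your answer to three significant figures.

4.49×10⁻⁸ J

The work done by the electric force is W_field = −ΔU = −q(V_B − V_A) = q(V_A − V_B).
At A: distances to the source charges are 1.04 m, 2.07 m; V_A = Σ kqᵢ/rᵢ = -53.8 V.
At B: distances to the source charges are 2.58 m, 1.31 m; V_B = Σ kqᵢ/rᵢ = -44.4 V.
ΔV = V_B − V_A = 9.40 V.
W_field = −qΔV = −(-4.78×10⁻⁹ C)(9.40 V) = 4.49×10⁻⁸ J.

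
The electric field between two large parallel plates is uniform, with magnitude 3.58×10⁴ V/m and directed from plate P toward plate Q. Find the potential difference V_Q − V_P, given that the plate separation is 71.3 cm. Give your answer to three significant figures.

In a uniform field, potential decreases in the direction of E: ΔV = −E·d for a displacement d parallel to E.
Going from P to Q is a displacement of 71.3 cm along the field, so V_Q − V_P = −Ed = -2.55×10⁴ V.

-2.55×10⁴ V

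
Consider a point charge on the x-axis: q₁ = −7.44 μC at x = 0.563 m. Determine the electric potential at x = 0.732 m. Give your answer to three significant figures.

Electric potential is a scalar, so the contributions from each charge add algebraically: V = Σ kqᵢ/rᵢ.
V = k[(-7.44×10⁻⁶)/(0.169)] = -3.96×10⁵ V.

-3.96×10⁵ V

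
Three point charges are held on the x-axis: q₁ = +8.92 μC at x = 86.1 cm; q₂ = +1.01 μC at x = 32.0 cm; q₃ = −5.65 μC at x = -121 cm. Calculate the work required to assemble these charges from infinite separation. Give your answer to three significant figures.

The work to assemble the configuration equals its total potential energy, U = Σ kqᵢqⱼ/rᵢⱼ over all pairs.
Pair separations: r₁₂ = 0.541 m, r₁₃ = 2.07 m, r₂₃ = 1.53 m.
U = (0.150) + (-0.219) + (-0.0335) = -0.103 J.

-0.103 J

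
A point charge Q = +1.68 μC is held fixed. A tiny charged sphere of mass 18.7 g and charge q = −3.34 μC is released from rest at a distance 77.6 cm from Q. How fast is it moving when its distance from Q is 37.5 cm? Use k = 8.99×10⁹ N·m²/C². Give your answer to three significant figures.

2.73 m/s

Only the electrostatic force acts, so mechanical energy is conserved: ½mv² = U₁ − U₂ = kQq(1/r₁ − 1/r₂).
U₁ − U₂ = (8.99×10⁹ N·m²/C²)(1.68×10⁻⁶ C)(-3.34×10⁻⁶ C)(1/0.776 − 1/0.375) = 0.0695 J.
v = √(2·0.0695/0.0187) = 2.73 m/s.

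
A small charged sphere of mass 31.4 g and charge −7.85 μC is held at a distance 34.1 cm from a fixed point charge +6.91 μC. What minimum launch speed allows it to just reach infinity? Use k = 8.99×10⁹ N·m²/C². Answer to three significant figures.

To just escape, total mechanical energy must reach zero at infinity: ½mv²_min + U = 0, so ½mv²_min = −U = |kQq|/r.
|U| = |kQq|/r = (8.99×10⁹ N·m²/C²)(6.91×10⁻⁶)(7.85×10⁻⁶)/(0.341) = 1.43 J.
v_min = √(2|U|/m) = √(2·1.43/0.0314) = 9.54 m/s.

9.54 m/s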